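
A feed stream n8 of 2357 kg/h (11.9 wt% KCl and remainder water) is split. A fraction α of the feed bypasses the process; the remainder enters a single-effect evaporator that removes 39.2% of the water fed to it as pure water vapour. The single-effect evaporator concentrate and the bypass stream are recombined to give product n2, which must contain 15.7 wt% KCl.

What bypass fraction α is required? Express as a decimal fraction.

All 2357×0.119 = 280.48 kg/h of KCl reaches n2, so n2 = 280.48/0.157 = 1786.5 kg/h and vapour = 570.48 kg/h.
The evaporator receives (1−α)·2357 of feed at 0.881 water and removes 0.392 of that water:
0.392×0.881×(1−α)×2357 = 570.48
(1−α) = 570.48/813.99 = 0.7008;  α = 0.2992.

0.299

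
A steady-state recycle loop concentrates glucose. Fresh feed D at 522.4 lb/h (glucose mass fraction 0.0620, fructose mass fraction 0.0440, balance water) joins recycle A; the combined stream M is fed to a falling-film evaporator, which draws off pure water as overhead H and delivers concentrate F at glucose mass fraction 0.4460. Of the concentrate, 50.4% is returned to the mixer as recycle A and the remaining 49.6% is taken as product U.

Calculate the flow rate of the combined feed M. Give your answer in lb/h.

Overall glucose balance (none leaves overhead): glucose in fresh feed = glucose in product, i.e. 522.4×0.062 = (1−0.504)·F·0.446.
F = 32.389/(0.446×0.496) = 146.41 lb/h.
Recycle A = 0.504×146.41 = 73.792 lb/h.
Combined feed M = 522.4 + 73.792 = 596.19 lb/h.

596.2 lb/h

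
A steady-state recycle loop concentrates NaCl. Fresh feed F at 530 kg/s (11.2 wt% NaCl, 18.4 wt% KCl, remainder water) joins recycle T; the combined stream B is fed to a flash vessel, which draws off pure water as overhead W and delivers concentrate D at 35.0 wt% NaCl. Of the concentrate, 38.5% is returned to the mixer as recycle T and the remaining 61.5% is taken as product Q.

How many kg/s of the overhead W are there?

360.4 kg/s

Overall NaCl balance (none leaves overhead): NaCl in fresh feed = NaCl in product, i.e. 530×0.112 = (1−0.385)·D·0.350.
D = 59.36/(0.350×0.615) = 275.77 kg/s.
Recycle T = 0.385×275.77 = 106.17 kg/s.
Combined feed B = 530 + 106.17 = 636.17 kg/s.
Overhead W = B − D = 636.17 − 275.77 = 360.4 kg/s.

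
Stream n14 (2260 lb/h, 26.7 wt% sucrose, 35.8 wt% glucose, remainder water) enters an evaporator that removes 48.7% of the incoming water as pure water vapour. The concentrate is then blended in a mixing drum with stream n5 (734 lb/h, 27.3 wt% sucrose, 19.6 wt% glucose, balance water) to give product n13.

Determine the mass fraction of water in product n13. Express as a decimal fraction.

0.3194

Vapour removed = 0.487×0.375×2260 = 412.73 lb/h; concentrate = 1847.3 lb/h.
water reaching the mixer = 434.77 (from concentrate) + 734×0.531 = 824.52 lb/h.
Product flow = 1847.3 + 734 = 2581.3 lb/h; water fraction = 0.3194.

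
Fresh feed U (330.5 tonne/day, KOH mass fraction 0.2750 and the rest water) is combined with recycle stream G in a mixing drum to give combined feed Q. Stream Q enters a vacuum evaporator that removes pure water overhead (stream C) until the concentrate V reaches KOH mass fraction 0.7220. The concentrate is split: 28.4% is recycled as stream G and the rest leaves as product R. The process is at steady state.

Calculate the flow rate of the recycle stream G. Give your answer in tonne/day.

Overall KOH balance (none leaves overhead): KOH in fresh feed = KOH in product, i.e. 330.5×0.275 = (1−0.284)·V·0.722.
V = 90.888/(0.722×0.716) = 175.81 tonne/day.
Recycle G = 0.284×175.81 = 49.931 tonne/day.

49.93 tonne/day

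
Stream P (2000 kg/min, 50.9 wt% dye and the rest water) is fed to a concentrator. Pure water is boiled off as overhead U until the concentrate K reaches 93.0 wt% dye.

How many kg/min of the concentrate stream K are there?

dye is conserved: 2000×0.509 = 1018 kg/min all reports to the concentrate.
Concentrate = 1018/(target fraction) = 1094.6 kg/min.

1095 kg/min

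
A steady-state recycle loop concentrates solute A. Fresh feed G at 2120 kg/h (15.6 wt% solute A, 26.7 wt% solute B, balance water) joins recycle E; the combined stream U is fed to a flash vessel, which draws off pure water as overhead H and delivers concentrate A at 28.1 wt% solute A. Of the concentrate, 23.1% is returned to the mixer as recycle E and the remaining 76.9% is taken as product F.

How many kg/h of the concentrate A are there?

Overall solute A balance (none leaves overhead): solute A in fresh feed = solute A in product, i.e. 2120×0.156 = (1−0.231)·A·0.281.
A = 330.72/(0.281×0.769) = 1530.5 kg/h.

1530 kg/h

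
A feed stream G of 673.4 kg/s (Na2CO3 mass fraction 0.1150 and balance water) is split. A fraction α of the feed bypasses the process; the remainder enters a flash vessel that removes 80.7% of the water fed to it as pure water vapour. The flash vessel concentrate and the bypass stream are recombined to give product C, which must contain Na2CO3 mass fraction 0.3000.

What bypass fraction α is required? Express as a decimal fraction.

All 673.4×0.115 = 77.441 kg/s of Na2CO3 reaches C, so C = 77.441/0.300 = 258.14 kg/s and vapour = 415.26 kg/s.
The evaporator receives (1−α)·673.4 of feed at 0.885 water and removes 0.807 of that water:
0.807×0.885×(1−α)×673.4 = 415.26
(1−α) = 415.26/480.94 = 0.8634;  α = 0.1366.

0.137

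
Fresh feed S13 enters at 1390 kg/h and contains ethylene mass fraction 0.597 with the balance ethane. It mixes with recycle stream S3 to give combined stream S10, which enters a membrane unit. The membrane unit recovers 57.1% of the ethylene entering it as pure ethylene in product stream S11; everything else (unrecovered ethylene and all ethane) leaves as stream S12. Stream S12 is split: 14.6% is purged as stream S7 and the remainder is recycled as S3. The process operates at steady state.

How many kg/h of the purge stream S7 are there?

ethane enters only via S13 and leaves only via the purge: 1390×0.403 = 0.146×(ethane in S12), and the membrane unit passes all ethane, so ethane in S10 = ethane in S12 = 3836.8 kg/h.
ethylene in S10: m_A = 1390×0.597 + (1−0.146)·(1−0.571)·m_A, so m_A = 829.83/0.6336 = 1309.6 kg/h.
S12 = (1−0.571)×1309.6 + 3836.8 = 4398.6 kg/h.
Purge S7 = 0.146×4398.6 = 642.2 kg/h.

642.2 kg/h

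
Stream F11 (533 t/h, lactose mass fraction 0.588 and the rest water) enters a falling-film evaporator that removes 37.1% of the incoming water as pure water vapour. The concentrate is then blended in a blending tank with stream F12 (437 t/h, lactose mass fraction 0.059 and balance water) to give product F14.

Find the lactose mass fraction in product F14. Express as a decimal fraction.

0.382

Vapour removed = 0.371×0.412×533 = 81.47 t/h; concentrate = 451.53 t/h.
lactose reaching the mixer = 313.4 (from concentrate) + 437×0.059 = 339.19 t/h.
Product flow = 451.53 + 437 = 888.53 t/h; lactose fraction = 0.382.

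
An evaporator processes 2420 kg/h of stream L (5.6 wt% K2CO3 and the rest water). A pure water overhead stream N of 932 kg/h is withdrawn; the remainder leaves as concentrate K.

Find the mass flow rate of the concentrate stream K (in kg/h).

1488 kg/h

Concentrate = 2420 − 932 = 1488 kg/h.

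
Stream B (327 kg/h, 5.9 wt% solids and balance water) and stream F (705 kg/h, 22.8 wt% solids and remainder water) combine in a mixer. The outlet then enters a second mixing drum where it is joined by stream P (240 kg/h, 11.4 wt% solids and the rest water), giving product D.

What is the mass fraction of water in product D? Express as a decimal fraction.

0.837

Overall, product flow = 1272 kg/h.
water in = 327×0.941 + 705×0.772 + 240×0.886 = 1064.6 kg/h.
water fraction in D = 0.837.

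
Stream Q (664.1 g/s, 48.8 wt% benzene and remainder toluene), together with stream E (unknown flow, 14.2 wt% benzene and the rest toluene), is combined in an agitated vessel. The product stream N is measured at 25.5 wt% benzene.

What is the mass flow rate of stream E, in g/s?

Let E be the unknown flow. Total out = 664.1 + E.
benzene balance: 324.08 + 0.142·E = 0.255·(664.1 + E)
(0.142 − 0.255)·E = 0.255×664.1 − 324.08 = -154.74
E = -154.74 / -0.113 = 1369.3 g/s

1369 g/s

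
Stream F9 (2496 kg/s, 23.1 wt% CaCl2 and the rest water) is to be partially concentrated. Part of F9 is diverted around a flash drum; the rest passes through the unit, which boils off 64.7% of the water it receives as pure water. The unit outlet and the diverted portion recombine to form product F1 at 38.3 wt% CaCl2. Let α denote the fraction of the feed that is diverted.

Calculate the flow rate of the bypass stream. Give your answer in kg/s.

505.1 kg/s

All 2496×0.231 = 576.58 kg/s of CaCl2 reaches F1, so F1 = 576.58/0.383 = 1505.4 kg/s and vapour = 990.58 kg/s.
The evaporator receives (1−α)·2496 of feed at 0.769 water and removes 0.647 of that water:
0.647×0.769×(1−α)×2496 = 990.58
(1−α) = 990.58/1241.9 = 0.7977;  α = 0.2023.
Bypass flow = 0.2023×2496 = 505.06 kg/s.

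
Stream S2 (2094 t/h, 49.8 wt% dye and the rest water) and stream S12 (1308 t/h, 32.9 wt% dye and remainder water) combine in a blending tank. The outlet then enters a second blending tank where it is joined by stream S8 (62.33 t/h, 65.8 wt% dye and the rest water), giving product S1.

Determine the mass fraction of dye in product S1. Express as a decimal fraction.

Overall, product flow = 3464.3 t/h.
dye in = 2094×0.498 + 1308×0.329 + 62.33×0.658 = 1514.2 t/h.
dye fraction in S1 = 0.4371.

0.4371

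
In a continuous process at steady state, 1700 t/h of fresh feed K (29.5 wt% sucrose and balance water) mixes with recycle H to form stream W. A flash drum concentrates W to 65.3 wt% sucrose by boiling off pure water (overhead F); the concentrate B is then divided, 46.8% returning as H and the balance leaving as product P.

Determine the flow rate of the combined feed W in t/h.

Overall sucrose balance (none leaves overhead): sucrose in fresh feed = sucrose in product, i.e. 1700×0.295 = (1−0.468)·B·0.653.
B = 501.5/(0.653×0.532) = 1443.6 t/h.
Recycle H = 0.468×1443.6 = 675.6 t/h.
Combined feed W = 1700 + 675.6 = 2375.6 t/h.

2376 t/h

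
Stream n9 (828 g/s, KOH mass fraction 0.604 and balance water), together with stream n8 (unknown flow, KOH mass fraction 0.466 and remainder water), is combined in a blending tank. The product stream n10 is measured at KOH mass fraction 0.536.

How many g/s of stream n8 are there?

804.3 g/s

Let n8 be the unknown flow. Total out = 828 + n8.
KOH balance: 500.11 + 0.466·n8 = 0.536·(828 + n8)
(0.466 − 0.536)·n8 = 0.536×828 − 500.11 = -56.304
n8 = -56.304 / -0.070 = 804.34 g/s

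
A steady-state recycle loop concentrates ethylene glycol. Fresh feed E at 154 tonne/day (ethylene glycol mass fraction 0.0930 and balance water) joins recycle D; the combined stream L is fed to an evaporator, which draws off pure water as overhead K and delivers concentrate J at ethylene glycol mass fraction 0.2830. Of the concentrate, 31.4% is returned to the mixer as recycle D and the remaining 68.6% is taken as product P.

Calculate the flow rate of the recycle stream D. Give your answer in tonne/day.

Overall ethylene glycol balance (none leaves overhead): ethylene glycol in fresh feed = ethylene glycol in product, i.e. 154×0.093 = (1−0.314)·J·0.283.
J = 14.322/(0.283×0.686) = 73.772 tonne/day.
Recycle D = 0.314×73.772 = 23.164 tonne/day.

23.16 tonne/day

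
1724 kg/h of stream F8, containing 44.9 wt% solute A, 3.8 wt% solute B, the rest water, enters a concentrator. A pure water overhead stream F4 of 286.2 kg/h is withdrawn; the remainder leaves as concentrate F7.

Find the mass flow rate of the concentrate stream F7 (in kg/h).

Concentrate = 1724 − 286.2 = 1437.8 kg/h.

1438 kg/h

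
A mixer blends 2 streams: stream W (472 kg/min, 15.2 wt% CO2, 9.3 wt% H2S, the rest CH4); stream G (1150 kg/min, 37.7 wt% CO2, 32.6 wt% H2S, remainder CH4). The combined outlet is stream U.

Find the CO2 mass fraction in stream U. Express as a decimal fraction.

0.3115

Total flow out = 472 + 1150 = 1622 kg/min.
CO2 in = 472×0.152 + 1150×0.377 = 505.29 kg/min.
CO2 mass fraction in U = 505.29/1622 = 0.3115.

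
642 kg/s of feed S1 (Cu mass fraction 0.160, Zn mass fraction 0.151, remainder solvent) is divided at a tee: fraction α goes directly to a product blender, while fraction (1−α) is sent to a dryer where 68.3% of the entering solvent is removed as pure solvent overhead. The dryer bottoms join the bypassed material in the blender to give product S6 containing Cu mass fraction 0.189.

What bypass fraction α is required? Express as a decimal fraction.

All 642×0.160 = 102.72 kg/s of Cu reaches S6, so S6 = 102.72/0.189 = 543.49 kg/s and vapour = 98.508 kg/s.
The evaporator receives (1−α)·642 of feed at 0.689 solvent and removes 0.683 of that solvent:
0.683×0.689×(1−α)×642 = 98.508
(1−α) = 98.508/302.12 = 0.3261;  α = 0.6739.

0.674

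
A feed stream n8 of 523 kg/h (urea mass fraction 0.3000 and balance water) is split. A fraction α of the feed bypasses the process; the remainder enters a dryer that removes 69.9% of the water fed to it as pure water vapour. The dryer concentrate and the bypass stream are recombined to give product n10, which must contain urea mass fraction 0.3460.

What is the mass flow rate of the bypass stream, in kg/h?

All 523×0.300 = 156.9 kg/h of urea reaches n10, so n10 = 156.9/0.346 = 453.47 kg/h and vapour = 69.532 kg/h.
The evaporator receives (1−α)·523 of feed at 0.700 water and removes 0.699 of that water:
0.699×0.700×(1−α)×523 = 69.532
(1−α) = 69.532/255.9 = 0.2717;  α = 0.7283.
Bypass flow = 0.7283×523 = 380.9 kg/h.

380.9 kg/h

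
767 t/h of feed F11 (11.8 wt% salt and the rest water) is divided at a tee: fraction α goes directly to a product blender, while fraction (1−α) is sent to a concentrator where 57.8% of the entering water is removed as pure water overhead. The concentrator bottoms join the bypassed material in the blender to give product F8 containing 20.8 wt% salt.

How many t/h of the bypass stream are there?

All 767×0.118 = 90.506 t/h of salt reaches F8, so F8 = 90.506/0.208 = 435.12 t/h and vapour = 331.88 t/h.
The evaporator receives (1−α)·767 of feed at 0.882 water and removes 0.578 of that water:
0.578×0.882×(1−α)×767 = 331.88
(1−α) = 331.88/391.01 = 0.8488;  α = 0.1512.
Bypass flow = 0.1512×767 = 116 t/h.

116 t/h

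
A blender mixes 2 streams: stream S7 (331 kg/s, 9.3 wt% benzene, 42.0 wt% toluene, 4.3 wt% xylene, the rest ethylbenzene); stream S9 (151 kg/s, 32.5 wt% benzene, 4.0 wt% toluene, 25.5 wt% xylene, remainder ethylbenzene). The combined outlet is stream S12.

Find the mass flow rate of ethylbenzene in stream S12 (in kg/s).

204.3 kg/s

ethylbenzene out = ethylbenzene in = 331×0.444 + 151×0.380 = 204.34 kg/s.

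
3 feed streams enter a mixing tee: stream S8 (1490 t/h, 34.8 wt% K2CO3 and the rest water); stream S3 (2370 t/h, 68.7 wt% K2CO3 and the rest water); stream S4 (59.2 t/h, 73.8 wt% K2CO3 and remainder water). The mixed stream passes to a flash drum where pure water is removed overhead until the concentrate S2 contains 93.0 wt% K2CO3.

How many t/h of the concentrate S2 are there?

2355 t/h

K2CO3 entering = 1490×0.348 + 2370×0.687 + 59.2×0.738 = 2190.4 t/h.
All K2CO3 reports to S2, so S2 = 2190.4/0.930 = 2355.3 t/h.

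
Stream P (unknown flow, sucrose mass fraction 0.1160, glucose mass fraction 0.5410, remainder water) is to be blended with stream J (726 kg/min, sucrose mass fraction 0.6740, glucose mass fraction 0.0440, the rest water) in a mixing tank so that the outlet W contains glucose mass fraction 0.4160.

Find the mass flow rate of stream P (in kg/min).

Let P be the unknown flow. Total out = 726 + P.
glucose balance: 31.944 + 0.541·P = 0.416·(726 + P)
(0.541 − 0.416)·P = 0.416×726 − 31.944 = 270.07
P = 270.07 / 0.125 = 2160.6 kg/min

2161 kg/min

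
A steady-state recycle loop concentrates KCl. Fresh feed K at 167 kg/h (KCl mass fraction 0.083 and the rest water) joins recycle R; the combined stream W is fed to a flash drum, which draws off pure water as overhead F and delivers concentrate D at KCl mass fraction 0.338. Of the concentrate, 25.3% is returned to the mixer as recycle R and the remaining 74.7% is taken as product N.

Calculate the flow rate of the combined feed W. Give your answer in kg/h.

Overall KCl balance (none leaves overhead): KCl in fresh feed = KCl in product, i.e. 167×0.083 = (1−0.253)·D·0.338.
D = 13.861/(0.338×0.747) = 54.898 kg/h.
Recycle R = 0.253×54.898 = 13.889 kg/h.
Combined feed W = 167 + 13.889 = 180.89 kg/h.

180.9 kg/h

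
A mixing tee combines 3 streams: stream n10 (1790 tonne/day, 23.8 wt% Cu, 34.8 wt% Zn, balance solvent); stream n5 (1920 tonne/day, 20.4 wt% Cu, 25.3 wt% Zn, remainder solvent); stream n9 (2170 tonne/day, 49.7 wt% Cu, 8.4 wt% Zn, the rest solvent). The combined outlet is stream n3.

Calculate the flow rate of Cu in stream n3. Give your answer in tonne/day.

Cu out = Cu in = 1790×0.238 + 1920×0.204 + 2170×0.497 = 1896.2 tonne/day.

1896 tonne/day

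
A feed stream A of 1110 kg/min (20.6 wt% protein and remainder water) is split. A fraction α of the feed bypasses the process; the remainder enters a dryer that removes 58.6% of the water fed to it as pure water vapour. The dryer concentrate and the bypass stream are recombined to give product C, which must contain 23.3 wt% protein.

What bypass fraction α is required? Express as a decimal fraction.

0.751

All 1110×0.206 = 228.66 kg/min of protein reaches C, so C = 228.66/0.233 = 981.37 kg/min and vapour = 128.63 kg/min.
The evaporator receives (1−α)·1110 of feed at 0.794 water and removes 0.586 of that water:
0.586×0.794×(1−α)×1110 = 128.63
(1−α) = 128.63/516.47 = 0.2491;  α = 0.7509.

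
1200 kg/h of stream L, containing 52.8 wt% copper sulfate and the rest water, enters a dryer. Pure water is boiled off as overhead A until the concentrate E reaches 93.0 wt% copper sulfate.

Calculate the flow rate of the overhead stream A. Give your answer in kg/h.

518.7 kg/h

copper sulfate is conserved: 1200×0.528 = 633.6 kg/h all reports to the concentrate.
Concentrate = 633.6/(target fraction) = 681.29 kg/h.
Overhead = 1200 − 681.29 = 518.71 kg/h.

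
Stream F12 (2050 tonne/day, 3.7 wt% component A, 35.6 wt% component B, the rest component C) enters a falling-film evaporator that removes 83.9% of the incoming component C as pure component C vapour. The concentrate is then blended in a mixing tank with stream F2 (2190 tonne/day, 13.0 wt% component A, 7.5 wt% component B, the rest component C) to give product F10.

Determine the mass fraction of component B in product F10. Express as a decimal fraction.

0.280

Vapour removed = 0.839×0.607×2050 = 1044 tonne/day; concentrate = 1006 tonne/day.
component B reaching the mixer = 729.8 (from concentrate) + 2190×0.075 = 894.05 tonne/day.
Product flow = 1006 + 2190 = 3196 tonne/day; component B fraction = 0.280.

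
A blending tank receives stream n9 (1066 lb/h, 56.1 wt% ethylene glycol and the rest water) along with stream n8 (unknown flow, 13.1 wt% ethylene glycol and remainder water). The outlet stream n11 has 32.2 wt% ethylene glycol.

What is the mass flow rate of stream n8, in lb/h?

1334 lb/h

Let n8 be the unknown flow. Total out = 1066 + n8.
ethylene glycol balance: 598.03 + 0.131·n8 = 0.322·(1066 + n8)
(0.131 − 0.322)·n8 = 0.322×1066 − 598.03 = -254.77
n8 = -254.77 / -0.191 = 1333.9 lb/h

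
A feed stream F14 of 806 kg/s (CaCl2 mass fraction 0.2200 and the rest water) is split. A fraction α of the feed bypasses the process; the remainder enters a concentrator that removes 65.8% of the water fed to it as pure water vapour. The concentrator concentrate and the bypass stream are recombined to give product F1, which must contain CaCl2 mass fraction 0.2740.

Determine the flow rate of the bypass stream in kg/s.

All 806×0.220 = 177.32 kg/s of CaCl2 reaches F1, so F1 = 177.32/0.274 = 647.15 kg/s and vapour = 158.85 kg/s.
The evaporator receives (1−α)·806 of feed at 0.780 water and removes 0.658 of that water:
0.658×0.780×(1−α)×806 = 158.85
(1−α) = 158.85/413.67 = 0.3840;  α = 0.6160.
Bypass flow = 0.6160×806 = 496.5 kg/s.

496.5 kg/s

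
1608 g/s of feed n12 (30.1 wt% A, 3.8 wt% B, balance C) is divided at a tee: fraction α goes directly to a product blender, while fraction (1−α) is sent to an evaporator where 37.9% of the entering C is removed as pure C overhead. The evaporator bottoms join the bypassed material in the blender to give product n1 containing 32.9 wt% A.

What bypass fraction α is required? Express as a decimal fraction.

0.660

All 1608×0.301 = 484.01 g/s of A reaches n1, so n1 = 484.01/0.329 = 1471.1 g/s and vapour = 136.85 g/s.
The evaporator receives (1−α)·1608 of feed at 0.661 C and removes 0.379 of that C:
0.379×0.661×(1−α)×1608 = 136.85
(1−α) = 136.85/402.83 = 0.3397;  α = 0.6603.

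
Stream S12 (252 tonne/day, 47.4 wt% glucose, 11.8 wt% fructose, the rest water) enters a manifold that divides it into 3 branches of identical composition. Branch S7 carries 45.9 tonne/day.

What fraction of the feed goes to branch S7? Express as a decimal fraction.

0.182

Fraction to S7 = 45.9/252 = 0.1821.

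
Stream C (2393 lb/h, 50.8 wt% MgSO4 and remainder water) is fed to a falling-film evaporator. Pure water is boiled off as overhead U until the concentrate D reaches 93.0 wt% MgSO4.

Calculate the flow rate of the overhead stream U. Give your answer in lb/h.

1086 lb/h

MgSO4 is conserved: 2393×0.508 = 1215.6 lb/h all reports to the concentrate.
Concentrate = 1215.6/(target fraction) = 1307.1 lb/h.
Overhead = 2393 − 1307.1 = 1085.9 lb/h.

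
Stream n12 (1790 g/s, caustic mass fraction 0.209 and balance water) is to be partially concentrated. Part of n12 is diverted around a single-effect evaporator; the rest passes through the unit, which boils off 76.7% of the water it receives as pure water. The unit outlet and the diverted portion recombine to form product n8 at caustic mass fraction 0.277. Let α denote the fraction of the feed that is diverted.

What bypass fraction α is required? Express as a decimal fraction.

All 1790×0.209 = 374.11 g/s of caustic reaches n8, so n8 = 374.11/0.277 = 1350.6 g/s and vapour = 439.42 g/s.
The evaporator receives (1−α)·1790 of feed at 0.791 water and removes 0.767 of that water:
0.767×0.791×(1−α)×1790 = 439.42
(1−α) = 439.42/1086 = 0.4046;  α = 0.5954.

0.595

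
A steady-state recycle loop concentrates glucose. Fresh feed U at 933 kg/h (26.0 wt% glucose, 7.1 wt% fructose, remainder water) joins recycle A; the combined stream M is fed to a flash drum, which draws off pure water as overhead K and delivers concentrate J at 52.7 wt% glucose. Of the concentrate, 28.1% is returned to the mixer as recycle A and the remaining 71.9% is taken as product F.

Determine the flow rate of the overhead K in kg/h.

Overall glucose balance (none leaves overhead): glucose in fresh feed = glucose in product, i.e. 933×0.260 = (1−0.281)·J·0.527.
J = 242.58/(0.527×0.719) = 640.2 kg/h.
Recycle A = 0.281×640.2 = 179.9 kg/h.
Combined feed M = 933 + 179.9 = 1112.9 kg/h.
Overhead K = M − J = 1112.9 − 640.2 = 472.7 kg/h.

472.7 kg/h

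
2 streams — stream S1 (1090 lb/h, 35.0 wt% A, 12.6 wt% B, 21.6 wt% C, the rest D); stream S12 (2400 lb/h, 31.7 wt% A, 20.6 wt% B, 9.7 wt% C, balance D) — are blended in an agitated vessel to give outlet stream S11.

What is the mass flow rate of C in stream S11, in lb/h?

468.2 lb/h

C out = C in = 1090×0.216 + 2400×0.097 = 468.24 lb/h.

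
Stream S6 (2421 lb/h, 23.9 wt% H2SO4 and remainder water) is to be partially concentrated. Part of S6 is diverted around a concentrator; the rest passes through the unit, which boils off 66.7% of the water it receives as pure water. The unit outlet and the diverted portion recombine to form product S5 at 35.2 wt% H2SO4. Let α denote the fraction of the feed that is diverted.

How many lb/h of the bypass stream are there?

889.8 lb/h

All 2421×0.239 = 578.62 lb/h of H2SO4 reaches S5, so S5 = 578.62/0.352 = 1643.8 lb/h and vapour = 777.2 lb/h.
The evaporator receives (1−α)·2421 of feed at 0.761 water and removes 0.667 of that water:
0.667×0.761×(1−α)×2421 = 777.2
(1−α) = 777.2/1228.9 = 0.6324;  α = 0.3676.
Bypass flow = 0.3676×2421 = 889.84 lb/h.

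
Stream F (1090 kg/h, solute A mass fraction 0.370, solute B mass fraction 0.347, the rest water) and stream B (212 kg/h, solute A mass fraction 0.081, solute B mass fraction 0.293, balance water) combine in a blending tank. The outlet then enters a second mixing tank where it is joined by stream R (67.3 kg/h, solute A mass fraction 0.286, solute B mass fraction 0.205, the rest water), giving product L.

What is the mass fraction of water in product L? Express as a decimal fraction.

Overall, product flow = 1369.3 kg/h.
water in = 1090×0.283 + 212×0.626 + 67.3×0.509 = 475.44 kg/h.
water fraction in L = 0.347.

0.347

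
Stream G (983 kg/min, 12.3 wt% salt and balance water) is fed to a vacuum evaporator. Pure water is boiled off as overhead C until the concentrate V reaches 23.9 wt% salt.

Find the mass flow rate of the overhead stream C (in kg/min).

477.1 kg/min

salt is conserved: 983×0.123 = 120.91 kg/min all reports to the concentrate.
Concentrate = 120.91/(target fraction) = 505.9 kg/min.
Overhead = 983 − 505.9 = 477.1 kg/min.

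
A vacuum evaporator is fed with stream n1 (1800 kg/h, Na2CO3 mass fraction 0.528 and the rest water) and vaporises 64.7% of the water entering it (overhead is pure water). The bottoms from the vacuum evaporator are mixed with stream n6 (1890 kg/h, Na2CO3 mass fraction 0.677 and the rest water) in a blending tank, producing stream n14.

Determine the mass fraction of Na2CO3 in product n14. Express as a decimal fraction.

0.710

Vapour removed = 0.647×0.472×1800 = 549.69 kg/h; concentrate = 1250.3 kg/h.
Na2CO3 reaching the mixer = 950.4 (from concentrate) + 1890×0.677 = 2229.9 kg/h.
Product flow = 1250.3 + 1890 = 3140.3 kg/h; Na2CO3 fraction = 0.710.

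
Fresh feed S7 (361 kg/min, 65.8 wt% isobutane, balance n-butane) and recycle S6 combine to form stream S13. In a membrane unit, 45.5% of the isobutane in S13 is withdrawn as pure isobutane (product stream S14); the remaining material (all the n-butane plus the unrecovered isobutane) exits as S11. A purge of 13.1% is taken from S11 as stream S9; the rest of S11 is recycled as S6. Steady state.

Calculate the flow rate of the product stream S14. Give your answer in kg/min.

205.3 kg/min

isobutane in S13: m_A = 361×0.658 + (1−0.131)·(1−0.455)·m_A, so m_A = 237.54/0.5264 = 451.25 kg/min.
Product S14 = 0.455×451.25 = 205.32 kg/min.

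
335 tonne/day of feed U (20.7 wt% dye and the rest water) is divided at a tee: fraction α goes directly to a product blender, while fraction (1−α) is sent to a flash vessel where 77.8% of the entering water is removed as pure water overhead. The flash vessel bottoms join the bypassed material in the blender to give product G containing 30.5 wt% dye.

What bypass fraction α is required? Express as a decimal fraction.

All 335×0.207 = 69.345 tonne/day of dye reaches G, so G = 69.345/0.305 = 227.36 tonne/day and vapour = 107.64 tonne/day.
The evaporator receives (1−α)·335 of feed at 0.793 water and removes 0.778 of that water:
0.778×0.793×(1−α)×335 = 107.64
(1−α) = 107.64/206.68 = 0.5208;  α = 0.4792.

0.479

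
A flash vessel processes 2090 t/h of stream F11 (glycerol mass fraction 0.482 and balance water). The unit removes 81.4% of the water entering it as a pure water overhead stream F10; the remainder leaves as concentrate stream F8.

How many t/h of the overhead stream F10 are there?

water entering = 2090×0.518 = 1082.6 t/h; overhead removed = 0.814×1082.6 = 881.25 t/h.

881.3 t/h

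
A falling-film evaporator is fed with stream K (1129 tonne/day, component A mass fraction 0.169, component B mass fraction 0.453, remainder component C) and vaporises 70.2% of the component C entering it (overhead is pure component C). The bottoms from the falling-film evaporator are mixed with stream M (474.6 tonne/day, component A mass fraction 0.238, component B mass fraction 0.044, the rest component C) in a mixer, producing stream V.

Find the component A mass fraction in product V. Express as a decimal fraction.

Vapour removed = 0.702×0.378×1129 = 299.59 tonne/day; concentrate = 829.41 tonne/day.
component A reaching the mixer = 190.8 (from concentrate) + 474.6×0.238 = 303.76 tonne/day.
Product flow = 829.41 + 474.6 = 1304 tonne/day; component A fraction = 0.233.

0.233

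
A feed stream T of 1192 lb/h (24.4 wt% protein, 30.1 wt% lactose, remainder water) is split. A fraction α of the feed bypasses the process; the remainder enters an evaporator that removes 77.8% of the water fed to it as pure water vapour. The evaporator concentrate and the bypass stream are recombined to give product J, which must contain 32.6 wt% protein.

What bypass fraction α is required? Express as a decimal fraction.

0.289

All 1192×0.244 = 290.85 lb/h of protein reaches J, so J = 290.85/0.326 = 892.17 lb/h and vapour = 299.83 lb/h.
The evaporator receives (1−α)·1192 of feed at 0.455 water and removes 0.778 of that water:
0.778×0.455×(1−α)×1192 = 299.83
(1−α) = 299.83/421.96 = 0.7106;  α = 0.2894.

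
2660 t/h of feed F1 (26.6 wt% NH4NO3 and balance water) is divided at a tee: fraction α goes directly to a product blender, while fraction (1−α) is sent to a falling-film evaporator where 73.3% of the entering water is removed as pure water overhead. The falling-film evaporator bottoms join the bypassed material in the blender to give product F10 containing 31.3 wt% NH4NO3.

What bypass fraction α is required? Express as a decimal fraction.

0.721

All 2660×0.266 = 707.56 t/h of NH4NO3 reaches F10, so F10 = 707.56/0.313 = 2260.6 t/h and vapour = 399.42 t/h.
The evaporator receives (1−α)·2660 of feed at 0.734 water and removes 0.733 of that water:
0.733×0.734×(1−α)×2660 = 399.42
(1−α) = 399.42/1431.1 = 0.2791;  α = 0.7209.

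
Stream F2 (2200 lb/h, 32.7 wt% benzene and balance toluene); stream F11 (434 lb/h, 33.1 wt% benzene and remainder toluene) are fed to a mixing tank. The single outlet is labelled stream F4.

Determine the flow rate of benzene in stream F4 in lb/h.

863.1 lb/h

benzene out = benzene in = 2200×0.327 + 434×0.331 = 863.05 lb/h.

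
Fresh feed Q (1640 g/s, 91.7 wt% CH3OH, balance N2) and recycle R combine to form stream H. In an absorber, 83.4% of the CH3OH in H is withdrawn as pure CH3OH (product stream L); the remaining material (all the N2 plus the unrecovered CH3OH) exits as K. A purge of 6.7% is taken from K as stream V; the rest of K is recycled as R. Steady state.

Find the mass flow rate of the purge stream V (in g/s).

155.9 g/s

N2 enters only via Q and leaves only via the purge: 1640×0.083 = 0.067×(N2 in K), and the absorber passes all N2, so N2 in H = N2 in K = 2031.6 g/s.
CH3OH in H: m_A = 1640×0.917 + (1−0.067)·(1−0.834)·m_A, so m_A = 1503.9/0.8451 = 1779.5 g/s.
K = (1−0.834)×1779.5 + 2031.6 = 2327 g/s.
Purge V = 0.067×2327 = 155.91 g/s.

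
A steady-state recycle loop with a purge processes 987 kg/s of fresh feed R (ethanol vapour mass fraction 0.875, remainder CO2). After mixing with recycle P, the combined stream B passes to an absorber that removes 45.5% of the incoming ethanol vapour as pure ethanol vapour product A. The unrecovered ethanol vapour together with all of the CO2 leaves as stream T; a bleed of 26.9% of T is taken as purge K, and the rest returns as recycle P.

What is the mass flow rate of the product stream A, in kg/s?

ethanol vapour in B: m_A = 987×0.875 + (1−0.269)·(1−0.455)·m_A, so m_A = 863.62/0.6016 = 1435.5 kg/s.
Product A = 0.455×1435.5 = 653.17 kg/s.

653.2 kg/s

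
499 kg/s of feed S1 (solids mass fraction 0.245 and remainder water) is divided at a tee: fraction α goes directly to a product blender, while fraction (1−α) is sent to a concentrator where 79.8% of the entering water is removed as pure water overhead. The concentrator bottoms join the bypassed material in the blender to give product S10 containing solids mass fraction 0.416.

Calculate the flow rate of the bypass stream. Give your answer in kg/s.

All 499×0.245 = 122.25 kg/s of solids reaches S10, so S10 = 122.25/0.416 = 293.88 kg/s and vapour = 205.12 kg/s.
The evaporator receives (1−α)·499 of feed at 0.755 water and removes 0.798 of that water:
0.798×0.755×(1−α)×499 = 205.12
(1−α) = 205.12/300.64 = 0.6823;  α = 0.3177.
Bypass flow = 0.3177×499 = 158.55 kg/s.

158.5 kg/s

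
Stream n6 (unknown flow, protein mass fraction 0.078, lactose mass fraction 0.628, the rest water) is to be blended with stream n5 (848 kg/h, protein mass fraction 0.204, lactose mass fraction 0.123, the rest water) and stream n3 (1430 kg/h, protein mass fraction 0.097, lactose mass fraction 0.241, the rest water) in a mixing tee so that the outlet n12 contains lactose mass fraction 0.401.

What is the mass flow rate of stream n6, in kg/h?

2046 kg/h

Let n6 be the unknown flow. Total out = 2278 + n6.
lactose balance: 448.93 + 0.628·n6 = 0.401·(2278 + n6)
(0.628 − 0.401)·n6 = 0.401×2278 − 448.93 = 464.54
n6 = 464.54 / 0.227 = 2046.4 kg/h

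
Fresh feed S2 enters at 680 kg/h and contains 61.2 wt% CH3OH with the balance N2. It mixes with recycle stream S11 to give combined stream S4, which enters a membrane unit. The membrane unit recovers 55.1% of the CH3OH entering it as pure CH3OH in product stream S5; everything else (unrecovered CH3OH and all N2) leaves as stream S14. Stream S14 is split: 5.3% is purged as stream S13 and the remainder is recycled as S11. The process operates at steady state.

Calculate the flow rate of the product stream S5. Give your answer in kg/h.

CH3OH in S4: m_A = 680×0.612 + (1−0.053)·(1−0.551)·m_A, so m_A = 416.16/0.5748 = 724.01 kg/h.
Product S5 = 0.551×724.01 = 398.93 kg/h.

398.9 kg/h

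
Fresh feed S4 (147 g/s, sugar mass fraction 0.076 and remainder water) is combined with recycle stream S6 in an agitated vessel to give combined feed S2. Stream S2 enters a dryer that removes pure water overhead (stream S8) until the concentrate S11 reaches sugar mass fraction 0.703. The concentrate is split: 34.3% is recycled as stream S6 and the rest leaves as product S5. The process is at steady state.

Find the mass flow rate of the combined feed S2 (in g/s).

Overall sugar balance (none leaves overhead): sugar in fresh feed = sugar in product, i.e. 147×0.076 = (1−0.343)·S11·0.703.
S11 = 11.172/(0.703×0.657) = 24.189 g/s.
Recycle S6 = 0.343×24.189 = 8.2967 g/s.
Combined feed S2 = 147 + 8.2967 = 155.3 g/s.

155.3 g/s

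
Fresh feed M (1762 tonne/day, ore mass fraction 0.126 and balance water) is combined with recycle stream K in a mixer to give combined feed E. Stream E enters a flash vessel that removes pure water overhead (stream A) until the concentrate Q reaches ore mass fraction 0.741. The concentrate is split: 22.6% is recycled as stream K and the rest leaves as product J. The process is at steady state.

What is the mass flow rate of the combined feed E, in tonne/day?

Overall ore balance (none leaves overhead): ore in fresh feed = ore in product, i.e. 1762×0.126 = (1−0.226)·Q·0.741.
Q = 222.01/(0.741×0.774) = 387.09 tonne/day.
Recycle K = 0.226×387.09 = 87.483 tonne/day.
Combined feed E = 1762 + 87.483 = 1849.5 tonne/day.

1849 tonne/day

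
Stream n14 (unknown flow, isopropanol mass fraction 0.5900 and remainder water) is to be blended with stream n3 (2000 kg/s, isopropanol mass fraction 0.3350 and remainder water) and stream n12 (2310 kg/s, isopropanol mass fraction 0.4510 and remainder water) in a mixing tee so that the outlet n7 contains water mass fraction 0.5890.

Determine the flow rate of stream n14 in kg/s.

333 kg/s

Let n14 be the unknown flow. Total out = 4310 + n14.
water balance: 2598.2 + 0.410·n14 = 0.589·(4310 + n14)
(0.410 − 0.589)·n14 = 0.589×4310 − 2598.2 = -59.6
n14 = -59.6 / -0.179 = 332.96 kg/s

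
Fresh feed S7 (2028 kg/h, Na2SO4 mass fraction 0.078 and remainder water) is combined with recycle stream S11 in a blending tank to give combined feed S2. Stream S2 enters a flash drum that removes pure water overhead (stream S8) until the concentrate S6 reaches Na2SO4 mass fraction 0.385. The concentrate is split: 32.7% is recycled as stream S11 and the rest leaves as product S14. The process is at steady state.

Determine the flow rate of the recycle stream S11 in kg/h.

Overall Na2SO4 balance (none leaves overhead): Na2SO4 in fresh feed = Na2SO4 in product, i.e. 2028×0.078 = (1−0.327)·S6·0.385.
S6 = 158.18/(0.385×0.673) = 610.5 kg/h.
Recycle S11 = 0.327×610.5 = 199.63 kg/h.

199.6 kg/h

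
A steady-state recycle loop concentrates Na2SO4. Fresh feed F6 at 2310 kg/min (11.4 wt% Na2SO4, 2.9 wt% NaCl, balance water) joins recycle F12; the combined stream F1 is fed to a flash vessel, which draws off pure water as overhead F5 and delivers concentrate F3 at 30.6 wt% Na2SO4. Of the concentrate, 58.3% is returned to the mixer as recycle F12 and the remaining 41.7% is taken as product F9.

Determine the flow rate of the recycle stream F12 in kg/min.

Overall Na2SO4 balance (none leaves overhead): Na2SO4 in fresh feed = Na2SO4 in product, i.e. 2310×0.114 = (1−0.583)·F3·0.306.
F3 = 263.34/(0.306×0.417) = 2063.8 kg/min.
Recycle F12 = 0.583×2063.8 = 1203.2 kg/min.

1203 kg/min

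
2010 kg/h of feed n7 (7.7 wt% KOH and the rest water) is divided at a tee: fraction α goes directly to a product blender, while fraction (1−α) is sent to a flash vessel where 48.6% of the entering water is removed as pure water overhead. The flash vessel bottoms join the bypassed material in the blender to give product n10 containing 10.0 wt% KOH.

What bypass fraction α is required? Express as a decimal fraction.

0.487

All 2010×0.077 = 154.77 kg/h of KOH reaches n10, so n10 = 154.77/0.100 = 1547.7 kg/h and vapour = 462.3 kg/h.
The evaporator receives (1−α)·2010 of feed at 0.923 water and removes 0.486 of that water:
0.486×0.923×(1−α)×2010 = 462.3
(1−α) = 462.3/901.64 = 0.5127;  α = 0.4873.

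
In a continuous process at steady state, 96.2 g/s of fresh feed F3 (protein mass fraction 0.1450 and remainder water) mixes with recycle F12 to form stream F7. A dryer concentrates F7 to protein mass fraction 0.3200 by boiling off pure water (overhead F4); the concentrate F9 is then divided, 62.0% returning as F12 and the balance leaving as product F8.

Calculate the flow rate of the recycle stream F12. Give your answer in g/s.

Overall protein balance (none leaves overhead): protein in fresh feed = protein in product, i.e. 96.2×0.145 = (1−0.620)·F9·0.320.
F9 = 13.949/(0.320×0.380) = 114.71 g/s.
Recycle F12 = 0.620×114.71 = 71.122 g/s.

71.12 g/s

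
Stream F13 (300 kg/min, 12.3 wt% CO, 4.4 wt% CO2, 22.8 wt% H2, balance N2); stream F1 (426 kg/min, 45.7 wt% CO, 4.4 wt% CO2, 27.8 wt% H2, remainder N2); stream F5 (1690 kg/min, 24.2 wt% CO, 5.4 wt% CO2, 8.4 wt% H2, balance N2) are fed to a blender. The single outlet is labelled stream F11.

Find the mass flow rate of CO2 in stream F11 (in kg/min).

123.2 kg/min

CO2 out = CO2 in = 300×0.044 + 426×0.044 + 1690×0.054 = 123.2 kg/min.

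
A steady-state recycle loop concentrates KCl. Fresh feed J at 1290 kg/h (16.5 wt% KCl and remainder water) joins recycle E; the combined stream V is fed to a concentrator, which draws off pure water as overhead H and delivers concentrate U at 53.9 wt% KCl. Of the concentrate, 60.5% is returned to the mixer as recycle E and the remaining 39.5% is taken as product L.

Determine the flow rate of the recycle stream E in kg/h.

604.8 kg/h

Overall KCl balance (none leaves overhead): KCl in fresh feed = KCl in product, i.e. 1290×0.165 = (1−0.605)·U·0.539.
U = 212.85/(0.539×0.395) = 999.74 kg/h.
Recycle E = 0.605×999.74 = 604.84 kg/h.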